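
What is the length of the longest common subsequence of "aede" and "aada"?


LCS of "aede" and "aada"
DP table:
           a    a    d    a
      0    0    0    0    0
  a   0    1    1    1    1
  e   0    1    1    1    1
  d   0    1    1    2    2
  e   0    1    1    2    2
LCS length = dp[4][4] = 2

2


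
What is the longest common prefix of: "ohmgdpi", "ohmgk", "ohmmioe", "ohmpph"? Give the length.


Words: ohmgdpi, ohmgk, ohmmioe, ohmpph
  Position 0: all 'o' => match
  Position 1: all 'h' => match
  Position 2: all 'm' => match
  Position 3: ('g', 'g', 'm', 'p') => mismatch, stop
LCP = "ohm" (length 3)

3


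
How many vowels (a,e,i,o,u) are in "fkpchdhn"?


Input: fkpchdhn
Checking each character:
  'f' at position 0: consonant
  'k' at position 1: consonant
  'p' at position 2: consonant
  'c' at position 3: consonant
  'h' at position 4: consonant
  'd' at position 5: consonant
  'h' at position 6: consonant
  'n' at position 7: consonant
Total vowels: 0

0


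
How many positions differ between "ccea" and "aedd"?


Comparing "ccea" and "aedd" position by position:
  Position 0: 'c' vs 'a' => DIFFER
  Position 1: 'c' vs 'e' => DIFFER
  Position 2: 'e' vs 'd' => DIFFER
  Position 3: 'a' vs 'd' => DIFFER
Positions that differ: 4

4


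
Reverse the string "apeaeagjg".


Input: apeaeagjg
Reading characters right to left:
  Position 8: 'g'
  Position 7: 'j'
  Position 6: 'g'
  Position 5: 'a'
  Position 4: 'e'
  Position 3: 'a'
  Position 2: 'e'
  Position 1: 'p'
  Position 0: 'a'
Reversed: gjgaeaepa

gjgaeaepa


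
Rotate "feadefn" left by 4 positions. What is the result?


Input: "feadefn", rotate left by 4
First 4 characters: "fead"
Remaining characters: "efn"
Concatenate remaining + first: "efn" + "fead" = "efnfead"

efnfead


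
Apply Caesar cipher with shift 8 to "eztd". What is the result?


Caesar cipher: shift "eztd" by 8
  'e' (pos 4) + 8 = pos 12 = 'm'
  'z' (pos 25) + 8 = pos 7 = 'h'
  't' (pos 19) + 8 = pos 1 = 'b'
  'd' (pos 3) + 8 = pos 11 = 'l'
Result: mhbl

mhbl


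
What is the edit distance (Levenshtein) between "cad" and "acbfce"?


Computing edit distance: "cad" -> "acbfce"
DP table:
           a    c    b    f    c    e
      0    1    2    3    4    5    6
  c   1    1    1    2    3    4    5
  a   2    1    2    2    3    4    5
  d   3    2    2    3    3    4    5
Edit distance = dp[3][6] = 5

5


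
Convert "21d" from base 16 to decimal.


Input: "21d" in base 16
Positional expansion:
  Digit '2' (value 2) x 16^2 = 512
  Digit '1' (value 1) x 16^1 = 16
  Digit 'd' (value 13) x 16^0 = 13
Sum = 541

541


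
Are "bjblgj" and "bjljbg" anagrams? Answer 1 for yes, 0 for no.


Strings: "bjblgj", "bjljbg"
Sorted first:  bbgjjl
Sorted second: bbgjjl
Sorted forms match => anagrams

1


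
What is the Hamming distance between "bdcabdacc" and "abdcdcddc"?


Comparing "bdcabdacc" and "abdcdcddc" position by position:
  Position 0: 'b' vs 'a' => differ
  Position 1: 'd' vs 'b' => differ
  Position 2: 'c' vs 'd' => differ
  Position 3: 'a' vs 'c' => differ
  Position 4: 'b' vs 'd' => differ
  Position 5: 'd' vs 'c' => differ
  Position 6: 'a' vs 'd' => differ
  Position 7: 'c' vs 'd' => differ
  Position 8: 'c' vs 'c' => same
Total differences (Hamming distance): 8

8


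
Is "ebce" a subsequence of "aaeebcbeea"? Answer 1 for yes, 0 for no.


Check if "ebce" is a subsequence of "aaeebcbeea"
Greedy scan:
  Position 0 ('a'): no match needed
  Position 1 ('a'): no match needed
  Position 2 ('e'): matches sub[0] = 'e'
  Position 3 ('e'): no match needed
  Position 4 ('b'): matches sub[1] = 'b'
  Position 5 ('c'): matches sub[2] = 'c'
  Position 6 ('b'): no match needed
  Position 7 ('e'): matches sub[3] = 'e'
  Position 8 ('e'): no match needed
  Position 9 ('a'): no match needed
All 4 characters matched => is a subsequence

1


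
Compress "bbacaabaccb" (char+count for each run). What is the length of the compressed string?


Input: bbacaabaccb
Runs:
  'b' x 2 => "b2"
  'a' x 1 => "a1"
  'c' x 1 => "c1"
  'a' x 2 => "a2"
  'b' x 1 => "b1"
  'a' x 1 => "a1"
  'c' x 2 => "c2"
  'b' x 1 => "b1"
Compressed: "b2a1c1a2b1a1c2b1"
Compressed length: 16

16


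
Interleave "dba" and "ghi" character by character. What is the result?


Interleaving "dba" and "ghi":
  Position 0: 'd' from first, 'g' from second => "dg"
  Position 1: 'b' from first, 'h' from second => "bh"
  Position 2: 'a' from first, 'i' from second => "ai"
Result: dgbhai

dgbhai


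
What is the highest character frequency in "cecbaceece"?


Input: cecbaceece
Character counts:
  'a': 1
  'b': 1
  'c': 4
  'e': 4
Maximum frequency: 4

4


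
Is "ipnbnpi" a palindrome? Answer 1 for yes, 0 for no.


Input: ipnbnpi
Reversed: ipnbnpi
  Compare pos 0 ('i') with pos 6 ('i'): match
  Compare pos 1 ('p') with pos 5 ('p'): match
  Compare pos 2 ('n') with pos 4 ('n'): match
Result: palindrome

1


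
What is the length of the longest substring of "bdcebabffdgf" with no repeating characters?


Input: "bdcebabffdgf"
Sliding window (track last position of each char):
  Position 0 ('b'): window [0,0] length 1 -- new best
  Position 1 ('d'): window [0,1] length 2 -- new best
  Position 2 ('c'): window [0,2] length 3 -- new best
  Position 3 ('e'): window [0,3] length 4 -- new best
  Position 4 ('b'): repeat (last at 0), move window start to 1
  Position 4 ('b'): window [1,4] length 4
  Position 5 ('a'): window [1,5] length 5 -- new best
  Position 6 ('b'): repeat (last at 4), move window start to 5
  Position 6 ('b'): window [5,6] length 2
  Position 7 ('f'): window [5,7] length 3
  Position 8 ('f'): repeat (last at 7), move window start to 8
  Position 8 ('f'): window [8,8] length 1
  Position 9 ('d'): window [8,9] length 2
  Position 10 ('g'): window [8,10] length 3
  Position 11 ('f'): repeat (last at 8), move window start to 9
  Position 11 ('f'): window [9,11] length 3
Longest substring with no repeats: "dceba" with length 5

5


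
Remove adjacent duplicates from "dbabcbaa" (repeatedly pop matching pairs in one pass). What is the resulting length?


Input: dbabcbaa
Stack-based adjacent duplicate removal:
  Read 'd': push. Stack: d
  Read 'b': push. Stack: db
  Read 'a': push. Stack: dba
  Read 'b': push. Stack: dbab
  Read 'c': push. Stack: dbabc
  Read 'b': push. Stack: dbabcb
  Read 'a': push. Stack: dbabcba
  Read 'a': matches stack top 'a' => pop. Stack: dbabcb
Final stack: "dbabcb" (length 6)

6


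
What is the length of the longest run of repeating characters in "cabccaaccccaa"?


Input: "cabccaaccccaa"
Scanning for longest run:
  Position 1 ('a'): new char, reset run to 1
  Position 2 ('b'): new char, reset run to 1
  Position 3 ('c'): new char, reset run to 1
  Position 4 ('c'): continues run of 'c', length=2
  Position 5 ('a'): new char, reset run to 1
  Position 6 ('a'): continues run of 'a', length=2
  Position 7 ('c'): new char, reset run to 1
  Position 8 ('c'): continues run of 'c', length=2
  Position 9 ('c'): continues run of 'c', length=3
  Position 10 ('c'): continues run of 'c', length=4
  Position 11 ('a'): new char, reset run to 1
  Position 12 ('a'): continues run of 'a', length=2
Longest run: 'c' with length 4

4


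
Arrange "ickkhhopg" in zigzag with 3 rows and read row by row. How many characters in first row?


Zigzag "ickkhhopg" into 3 rows:
Placing characters:
  'i' => row 0
  'c' => row 1
  'k' => row 2
  'k' => row 1
  'h' => row 0
  'h' => row 1
  'o' => row 2
  'p' => row 1
  'g' => row 0
Rows:
  Row 0: "ihg"
  Row 1: "ckhp"
  Row 2: "ko"
First row length: 3

3


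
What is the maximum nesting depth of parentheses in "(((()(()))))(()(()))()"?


Input: "(((()(()))))(()(()))()"
Tracking depth:
  Position 0 '(': depth becomes 1
  Position 1 '(': depth becomes 2
  Position 2 '(': depth becomes 3
  Position 3 '(': depth becomes 4
  Position 4 ')': depth becomes 3
  Position 5 '(': depth becomes 4
  Position 6 '(': depth becomes 5
  Position 7 ')': depth becomes 4
  Position 8 ')': depth becomes 3
  Position 9 ')': depth becomes 2
  Position 10 ')': depth becomes 1
  Position 11 ')': depth becomes 0
  Position 12 '(': depth becomes 1
  Position 13 '(': depth becomes 2
  Position 14 ')': depth becomes 1
  Position 15 '(': depth becomes 2
  Position 16 '(': depth becomes 3
  Position 17 ')': depth becomes 2
  Position 18 ')': depth becomes 1
  Position 19 ')': depth becomes 0
  Position 20 '(': depth becomes 1
  Position 21 ')': depth becomes 0
Maximum depth reached: 5

5


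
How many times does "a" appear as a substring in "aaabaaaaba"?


Searching for "a" in "aaabaaaaba"
Scanning each position:
  Position 0: "a" => MATCH
  Position 1: "a" => MATCH
  Position 2: "a" => MATCH
  Position 3: "b" => no
  Position 4: "a" => MATCH
  Position 5: "a" => MATCH
  Position 6: "a" => MATCH
  Position 7: "a" => MATCH
  Position 8: "b" => no
  Position 9: "a" => MATCH
Total occurrences: 8

8


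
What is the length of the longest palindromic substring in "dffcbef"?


Input: "dffcbef"
Checking substrings for palindromes:
  [1:3] "ff" (len 2) => palindrome
Longest palindromic substring: "ff" with length 2

2


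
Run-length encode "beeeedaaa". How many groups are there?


Input: beeeedaaa
Scanning for consecutive runs:
  Group 1: 'b' x 1 (positions 0-0)
  Group 2: 'e' x 4 (positions 1-4)
  Group 3: 'd' x 1 (positions 5-5)
  Group 4: 'a' x 3 (positions 6-8)
Total groups: 4

4


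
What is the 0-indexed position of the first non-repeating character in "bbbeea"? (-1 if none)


Input: bbbeea
Character frequencies:
  'a': 1
  'b': 3
  'e': 2
Scanning left to right for freq == 1:
  Position 0 ('b'): freq=3, skip
  Position 1 ('b'): freq=3, skip
  Position 2 ('b'): freq=3, skip
  Position 3 ('e'): freq=2, skip
  Position 4 ('e'): freq=2, skip
  Position 5 ('a'): unique! => answer = 5

5


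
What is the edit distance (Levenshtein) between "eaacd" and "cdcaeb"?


Computing edit distance: "eaacd" -> "cdcaeb"
DP table:
           c    d    c    a    e    b
      0    1    2    3    4    5    6
  e   1    1    2    3    4    4    5
  a   2    2    2    3    3    4    5
  a   3    3    3    3    3    4    5
  c   4    3    4    3    4    4    5
  d   5    4    3    4    4    5    5
Edit distance = dp[5][6] = 5

5


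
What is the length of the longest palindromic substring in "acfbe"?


Input: "acfbe"
Checking substrings for palindromes:
  No multi-char palindromic substrings found
Longest palindromic substring: "a" with length 1

1


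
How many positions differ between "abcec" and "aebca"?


Comparing "abcec" and "aebca" position by position:
  Position 0: 'a' vs 'a' => same
  Position 1: 'b' vs 'e' => DIFFER
  Position 2: 'c' vs 'b' => DIFFER
  Position 3: 'e' vs 'c' => DIFFER
  Position 4: 'c' vs 'a' => DIFFER
Positions that differ: 4

4


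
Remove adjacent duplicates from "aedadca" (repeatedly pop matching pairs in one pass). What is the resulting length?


Input: aedadca
Stack-based adjacent duplicate removal:
  Read 'a': push. Stack: a
  Read 'e': push. Stack: ae
  Read 'd': push. Stack: aed
  Read 'a': push. Stack: aeda
  Read 'd': push. Stack: aedad
  Read 'c': push. Stack: aedadc
  Read 'a': push. Stack: aedadca
Final stack: "aedadca" (length 7)

7


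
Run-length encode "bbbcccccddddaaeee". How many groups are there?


Input: bbbcccccddddaaeee
Scanning for consecutive runs:
  Group 1: 'b' x 3 (positions 0-2)
  Group 2: 'c' x 5 (positions 3-7)
  Group 3: 'd' x 4 (positions 8-11)
  Group 4: 'a' x 2 (positions 12-13)
  Group 5: 'e' x 3 (positions 14-16)
Total groups: 5

5


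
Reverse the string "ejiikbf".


Input: ejiikbf
Reading characters right to left:
  Position 6: 'f'
  Position 5: 'b'
  Position 4: 'k'
  Position 3: 'i'
  Position 2: 'i'
  Position 1: 'j'
  Position 0: 'e'
Reversed: fbkiije

fbkiije


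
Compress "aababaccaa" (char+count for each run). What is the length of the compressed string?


Input: aababaccaa
Runs:
  'a' x 2 => "a2"
  'b' x 1 => "b1"
  'a' x 1 => "a1"
  'b' x 1 => "b1"
  'a' x 1 => "a1"
  'c' x 2 => "c2"
  'a' x 2 => "a2"
Compressed: "a2b1a1b1a1c2a2"
Compressed length: 14

14


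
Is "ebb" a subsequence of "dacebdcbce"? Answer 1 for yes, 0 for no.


Check if "ebb" is a subsequence of "dacebdcbce"
Greedy scan:
  Position 0 ('d'): no match needed
  Position 1 ('a'): no match needed
  Position 2 ('c'): no match needed
  Position 3 ('e'): matches sub[0] = 'e'
  Position 4 ('b'): matches sub[1] = 'b'
  Position 5 ('d'): no match needed
  Position 6 ('c'): no match needed
  Position 7 ('b'): matches sub[2] = 'b'
  Position 8 ('c'): no match needed
  Position 9 ('e'): no match needed
All 3 characters matched => is a subsequence

1


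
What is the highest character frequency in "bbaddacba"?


Input: bbaddacba
Character counts:
  'a': 3
  'b': 3
  'c': 1
  'd': 2
Maximum frequency: 3

3


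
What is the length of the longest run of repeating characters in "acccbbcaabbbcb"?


Input: "acccbbcaabbbcb"
Scanning for longest run:
  Position 1 ('c'): new char, reset run to 1
  Position 2 ('c'): continues run of 'c', length=2
  Position 3 ('c'): continues run of 'c', length=3
  Position 4 ('b'): new char, reset run to 1
  Position 5 ('b'): continues run of 'b', length=2
  Position 6 ('c'): new char, reset run to 1
  Position 7 ('a'): new char, reset run to 1
  Position 8 ('a'): continues run of 'a', length=2
  Position 9 ('b'): new char, reset run to 1
  Position 10 ('b'): continues run of 'b', length=2
  Position 11 ('b'): continues run of 'b', length=3
  Position 12 ('c'): new char, reset run to 1
  Position 13 ('b'): new char, reset run to 1
Longest run: 'c' with length 3

3


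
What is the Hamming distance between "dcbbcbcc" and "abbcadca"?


Comparing "dcbbcbcc" and "abbcadca" position by position:
  Position 0: 'd' vs 'a' => differ
  Position 1: 'c' vs 'b' => differ
  Position 2: 'b' vs 'b' => same
  Position 3: 'b' vs 'c' => differ
  Position 4: 'c' vs 'a' => differ
  Position 5: 'b' vs 'd' => differ
  Position 6: 'c' vs 'c' => same
  Position 7: 'c' vs 'a' => differ
Total differences (Hamming distance): 6

6


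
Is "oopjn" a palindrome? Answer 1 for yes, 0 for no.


Input: oopjn
Reversed: njpoo
  Compare pos 0 ('o') with pos 4 ('n'): MISMATCH
  Compare pos 1 ('o') with pos 3 ('j'): MISMATCH
Result: not a palindrome

0


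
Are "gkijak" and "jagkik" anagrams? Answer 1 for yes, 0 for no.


Strings: "gkijak", "jagkik"
Sorted first:  agijkk
Sorted second: agijkk
Sorted forms match => anagrams

1


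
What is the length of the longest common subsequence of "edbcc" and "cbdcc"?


LCS of "edbcc" and "cbdcc"
DP table:
           c    b    d    c    c
      0    0    0    0    0    0
  e   0    0    0    0    0    0
  d   0    0    0    1    1    1
  b   0    0    1    1    1    1
  c   0    1    1    1    2    2
  c   0    1    1    1    2    3
LCS length = dp[5][5] = 3

3


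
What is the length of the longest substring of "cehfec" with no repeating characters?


Input: "cehfec"
Sliding window (track last position of each char):
  Position 0 ('c'): window [0,0] length 1 -- new best
  Position 1 ('e'): window [0,1] length 2 -- new best
  Position 2 ('h'): window [0,2] length 3 -- new best
  Position 3 ('f'): window [0,3] length 4 -- new best
  Position 4 ('e'): repeat (last at 1), move window start to 2
  Position 4 ('e'): window [2,4] length 3
  Position 5 ('c'): window [2,5] length 4
Longest substring with no repeats: "cehf" with length 4

4


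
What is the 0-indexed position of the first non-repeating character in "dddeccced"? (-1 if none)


Input: dddeccced
Character frequencies:
  'c': 3
  'd': 4
  'e': 2
Scanning left to right for freq == 1:
  Position 0 ('d'): freq=4, skip
  Position 1 ('d'): freq=4, skip
  Position 2 ('d'): freq=4, skip
  Position 3 ('e'): freq=2, skip
  Position 4 ('c'): freq=3, skip
  Position 5 ('c'): freq=3, skip
  Position 6 ('c'): freq=3, skip
  Position 7 ('e'): freq=2, skip
  Position 8 ('d'): freq=4, skip
  No unique character found => answer = -1

-1


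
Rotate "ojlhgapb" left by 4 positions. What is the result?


Input: "ojlhgapb", rotate left by 4
First 4 characters: "ojlh"
Remaining characters: "gapb"
Concatenate remaining + first: "gapb" + "ojlh" = "gapbojlh"

gapbojlh


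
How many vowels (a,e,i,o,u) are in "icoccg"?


Input: icoccg
Checking each character:
  'i' at position 0: vowel (running total: 1)
  'c' at position 1: consonant
  'o' at position 2: vowel (running total: 2)
  'c' at position 3: consonant
  'c' at position 4: consonant
  'g' at position 5: consonant
Total vowels: 2

2


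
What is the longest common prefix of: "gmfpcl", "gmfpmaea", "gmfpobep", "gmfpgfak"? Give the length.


Words: gmfpcl, gmfpmaea, gmfpobep, gmfpgfak
  Position 0: all 'g' => match
  Position 1: all 'm' => match
  Position 2: all 'f' => match
  Position 3: all 'p' => match
  Position 4: ('c', 'm', 'o', 'g') => mismatch, stop
LCP = "gmfp" (length 4)

4


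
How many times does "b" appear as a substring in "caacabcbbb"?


Searching for "b" in "caacabcbbb"
Scanning each position:
  Position 0: "c" => no
  Position 1: "a" => no
  Position 2: "a" => no
  Position 3: "c" => no
  Position 4: "a" => no
  Position 5: "b" => MATCH
  Position 6: "c" => no
  Position 7: "b" => MATCH
  Position 8: "b" => MATCH
  Position 9: "b" => MATCH
Total occurrences: 4

4


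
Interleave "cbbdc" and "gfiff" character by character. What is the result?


Interleaving "cbbdc" and "gfiff":
  Position 0: 'c' from first, 'g' from second => "cg"
  Position 1: 'b' from first, 'f' from second => "bf"
  Position 2: 'b' from first, 'i' from second => "bi"
  Position 3: 'd' from first, 'f' from second => "df"
  Position 4: 'c' from first, 'f' from second => "cf"
Result: cgbfbidfcf

cgbfbidfcf


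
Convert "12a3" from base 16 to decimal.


Input: "12a3" in base 16
Positional expansion:
  Digit '1' (value 1) x 16^3 = 4096
  Digit '2' (value 2) x 16^2 = 512
  Digit 'a' (value 10) x 16^1 = 160
  Digit '3' (value 3) x 16^0 = 3
Sum = 4771

4771


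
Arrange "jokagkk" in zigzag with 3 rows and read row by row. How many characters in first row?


Zigzag "jokagkk" into 3 rows:
Placing characters:
  'j' => row 0
  'o' => row 1
  'k' => row 2
  'a' => row 1
  'g' => row 0
  'k' => row 1
  'k' => row 2
Rows:
  Row 0: "jg"
  Row 1: "oak"
  Row 2: "kk"
First row length: 2

2


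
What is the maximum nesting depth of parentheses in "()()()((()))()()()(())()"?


Input: "()()()((()))()()()(())()"
Tracking depth:
  Position 0 '(': depth becomes 1
  Position 1 ')': depth becomes 0
  Position 2 '(': depth becomes 1
  Position 3 ')': depth becomes 0
  Position 4 '(': depth becomes 1
  Position 5 ')': depth becomes 0
  Position 6 '(': depth becomes 1
  Position 7 '(': depth becomes 2
  Position 8 '(': depth becomes 3
  Position 9 ')': depth becomes 2
  Position 10 ')': depth becomes 1
  Position 11 ')': depth becomes 0
  Position 12 '(': depth becomes 1
  Position 13 ')': depth becomes 0
  Position 14 '(': depth becomes 1
  Position 15 ')': depth becomes 0
  Position 16 '(': depth becomes 1
  Position 17 ')': depth becomes 0
  Position 18 '(': depth becomes 1
  Position 19 '(': depth becomes 2
  Position 20 ')': depth becomes 1
  Position 21 ')': depth becomes 0
  Position 22 '(': depth becomes 1
  Position 23 ')': depth becomes 0
Maximum depth reached: 3

3


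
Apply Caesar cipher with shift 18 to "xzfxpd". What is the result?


Caesar cipher: shift "xzfxpd" by 18
  'x' (pos 23) + 18 = pos 15 = 'p'
  'z' (pos 25) + 18 = pos 17 = 'r'
  'f' (pos 5) + 18 = pos 23 = 'x'
  'x' (pos 23) + 18 = pos 15 = 'p'
  'p' (pos 15) + 18 = pos 7 = 'h'
  'd' (pos 3) + 18 = pos 21 = 'v'
Result: prxphv

prxphv


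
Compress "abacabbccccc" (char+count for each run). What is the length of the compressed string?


Input: abacabbccccc
Runs:
  'a' x 1 => "a1"
  'b' x 1 => "b1"
  'a' x 1 => "a1"
  'c' x 1 => "c1"
  'a' x 1 => "a1"
  'b' x 2 => "b2"
  'c' x 5 => "c5"
Compressed: "a1b1a1c1a1b2c5"
Compressed length: 14

14


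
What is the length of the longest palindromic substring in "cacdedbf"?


Input: "cacdedbf"
Checking substrings for palindromes:
  [0:3] "cac" (len 3) => palindrome
  [3:6] "ded" (len 3) => palindrome
Longest palindromic substring: "cac" with length 3

3


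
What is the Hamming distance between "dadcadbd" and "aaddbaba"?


Comparing "dadcadbd" and "aaddbaba" position by position:
  Position 0: 'd' vs 'a' => differ
  Position 1: 'a' vs 'a' => same
  Position 2: 'd' vs 'd' => same
  Position 3: 'c' vs 'd' => differ
  Position 4: 'a' vs 'b' => differ
  Position 5: 'd' vs 'a' => differ
  Position 6: 'b' vs 'b' => same
  Position 7: 'd' vs 'a' => differ
Total differences (Hamming distance): 5

5


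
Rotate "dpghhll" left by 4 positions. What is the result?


Input: "dpghhll", rotate left by 4
First 4 characters: "dpgh"
Remaining characters: "hll"
Concatenate remaining + first: "hll" + "dpgh" = "hlldpgh"

hlldpgh


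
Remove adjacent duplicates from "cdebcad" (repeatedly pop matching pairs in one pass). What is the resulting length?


Input: cdebcad
Stack-based adjacent duplicate removal:
  Read 'c': push. Stack: c
  Read 'd': push. Stack: cd
  Read 'e': push. Stack: cde
  Read 'b': push. Stack: cdeb
  Read 'c': push. Stack: cdebc
  Read 'a': push. Stack: cdebca
  Read 'd': push. Stack: cdebcad
Final stack: "cdebcad" (length 7)

7


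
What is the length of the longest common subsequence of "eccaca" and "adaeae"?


LCS of "eccaca" and "adaeae"
DP table:
           a    d    a    e    a    e
      0    0    0    0    0    0    0
  e   0    0    0    0    1    1    1
  c   0    0    0    0    1    1    1
  c   0    0    0    0    1    1    1
  a   0    1    1    1    1    2    2
  c   0    1    1    1    1    2    2
  a   0    1    1    2    2    2    2
LCS length = dp[6][6] = 2

2


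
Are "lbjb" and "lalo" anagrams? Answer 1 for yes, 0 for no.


Strings: "lbjb", "lalo"
Sorted first:  bbjl
Sorted second: allo
Differ at position 0: 'b' vs 'a' => not anagrams

0


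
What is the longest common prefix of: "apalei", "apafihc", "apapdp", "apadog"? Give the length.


Words: apalei, apafihc, apapdp, apadog
  Position 0: all 'a' => match
  Position 1: all 'p' => match
  Position 2: all 'a' => match
  Position 3: ('l', 'f', 'p', 'd') => mismatch, stop
LCP = "apa" (length 3)

3


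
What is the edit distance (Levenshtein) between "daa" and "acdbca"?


Computing edit distance: "daa" -> "acdbca"
DP table:
           a    c    d    b    c    a
      0    1    2    3    4    5    6
  d   1    1    2    2    3    4    5
  a   2    1    2    3    3    4    4
  a   3    2    2    3    4    4    4
Edit distance = dp[3][6] = 4

4


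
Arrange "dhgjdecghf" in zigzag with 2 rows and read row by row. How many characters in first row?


Zigzag "dhgjdecghf" into 2 rows:
Placing characters:
  'd' => row 0
  'h' => row 1
  'g' => row 0
  'j' => row 1
  'd' => row 0
  'e' => row 1
  'c' => row 0
  'g' => row 1
  'h' => row 0
  'f' => row 1
Rows:
  Row 0: "dgdch"
  Row 1: "hjegf"
First row length: 5

5


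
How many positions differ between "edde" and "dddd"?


Comparing "edde" and "dddd" position by position:
  Position 0: 'e' vs 'd' => DIFFER
  Position 1: 'd' vs 'd' => same
  Position 2: 'd' vs 'd' => same
  Position 3: 'e' vs 'd' => DIFFER
Positions that differ: 2

2


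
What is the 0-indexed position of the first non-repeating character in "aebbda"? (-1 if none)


Input: aebbda
Character frequencies:
  'a': 2
  'b': 2
  'd': 1
  'e': 1
Scanning left to right for freq == 1:
  Position 0 ('a'): freq=2, skip
  Position 1 ('e'): unique! => answer = 1

1


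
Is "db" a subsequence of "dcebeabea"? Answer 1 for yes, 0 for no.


Check if "db" is a subsequence of "dcebeabea"
Greedy scan:
  Position 0 ('d'): matches sub[0] = 'd'
  Position 1 ('c'): no match needed
  Position 2 ('e'): no match needed
  Position 3 ('b'): matches sub[1] = 'b'
  Position 4 ('e'): no match needed
  Position 5 ('a'): no match needed
  Position 6 ('b'): no match needed
  Position 7 ('e'): no match needed
  Position 8 ('a'): no match needed
All 2 characters matched => is a subsequence

1


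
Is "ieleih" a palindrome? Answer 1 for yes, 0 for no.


Input: ieleih
Reversed: hielei
  Compare pos 0 ('i') with pos 5 ('h'): MISMATCH
  Compare pos 1 ('e') with pos 4 ('i'): MISMATCH
  Compare pos 2 ('l') with pos 3 ('e'): MISMATCH
Result: not a palindrome

0


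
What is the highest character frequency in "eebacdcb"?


Input: eebacdcb
Character counts:
  'a': 1
  'b': 2
  'c': 2
  'd': 1
  'e': 2
Maximum frequency: 2

2


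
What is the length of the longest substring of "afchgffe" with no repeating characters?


Input: "afchgffe"
Sliding window (track last position of each char):
  Position 0 ('a'): window [0,0] length 1 -- new best
  Position 1 ('f'): window [0,1] length 2 -- new best
  Position 2 ('c'): window [0,2] length 3 -- new best
  Position 3 ('h'): window [0,3] length 4 -- new best
  Position 4 ('g'): window [0,4] length 5 -- new best
  Position 5 ('f'): repeat (last at 1), move window start to 2
  Position 5 ('f'): window [2,5] length 4
  Position 6 ('f'): repeat (last at 5), move window start to 6
  Position 6 ('f'): window [6,6] length 1
  Position 7 ('e'): window [6,7] length 2
Longest substring with no repeats: "afchg" with length 5

5


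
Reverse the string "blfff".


Input: blfff
Reading characters right to left:
  Position 4: 'f'
  Position 3: 'f'
  Position 2: 'f'
  Position 1: 'l'
  Position 0: 'b'
Reversed: ffflb

ffflb


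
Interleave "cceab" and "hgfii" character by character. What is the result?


Interleaving "cceab" and "hgfii":
  Position 0: 'c' from first, 'h' from second => "ch"
  Position 1: 'c' from first, 'g' from second => "cg"
  Position 2: 'e' from first, 'f' from second => "ef"
  Position 3: 'a' from first, 'i' from second => "ai"
  Position 4: 'b' from first, 'i' from second => "bi"
Result: chcgefaibi

chcgefaibi


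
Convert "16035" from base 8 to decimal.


Input: "16035" in base 8
Positional expansion:
  Digit '1' (value 1) x 8^4 = 4096
  Digit '6' (value 6) x 8^3 = 3072
  Digit '0' (value 0) x 8^2 = 0
  Digit '3' (value 3) x 8^1 = 24
  Digit '5' (value 5) x 8^0 = 5
Sum = 7197

7197


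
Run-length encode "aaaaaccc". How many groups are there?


Input: aaaaaccc
Scanning for consecutive runs:
  Group 1: 'a' x 5 (positions 0-4)
  Group 2: 'c' x 3 (positions 5-7)
Total groups: 2

2


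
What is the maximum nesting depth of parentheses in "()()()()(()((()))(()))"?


Input: "()()()()(()((()))(()))"
Tracking depth:
  Position 0 '(': depth becomes 1
  Position 1 ')': depth becomes 0
  Position 2 '(': depth becomes 1
  Position 3 ')': depth becomes 0
  Position 4 '(': depth becomes 1
  Position 5 ')': depth becomes 0
  Position 6 '(': depth becomes 1
  Position 7 ')': depth becomes 0
  Position 8 '(': depth becomes 1
  Position 9 '(': depth becomes 2
  Position 10 ')': depth becomes 1
  Position 11 '(': depth becomes 2
  Position 12 '(': depth becomes 3
  Position 13 '(': depth becomes 4
  Position 14 ')': depth becomes 3
  Position 15 ')': depth becomes 2
  Position 16 ')': depth becomes 1
  Position 17 '(': depth becomes 2
  Position 18 '(': depth becomes 3
  Position 19 ')': depth becomes 2
  Position 20 ')': depth becomes 1
  Position 21 ')': depth becomes 0
Maximum depth reached: 4

4


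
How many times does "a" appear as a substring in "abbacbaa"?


Searching for "a" in "abbacbaa"
Scanning each position:
  Position 0: "a" => MATCH
  Position 1: "b" => no
  Position 2: "b" => no
  Position 3: "a" => MATCH
  Position 4: "c" => no
  Position 5: "b" => no
  Position 6: "a" => MATCH
  Position 7: "a" => MATCH
Total occurrences: 4

4


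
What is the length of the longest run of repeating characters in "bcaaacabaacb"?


Input: "bcaaacabaacb"
Scanning for longest run:
  Position 1 ('c'): new char, reset run to 1
  Position 2 ('a'): new char, reset run to 1
  Position 3 ('a'): continues run of 'a', length=2
  Position 4 ('a'): continues run of 'a', length=3
  Position 5 ('c'): new char, reset run to 1
  Position 6 ('a'): new char, reset run to 1
  Position 7 ('b'): new char, reset run to 1
  Position 8 ('a'): new char, reset run to 1
  Position 9 ('a'): continues run of 'a', length=2
  Position 10 ('c'): new char, reset run to 1
  Position 11 ('b'): new char, reset run to 1
Longest run: 'a' with length 3

3


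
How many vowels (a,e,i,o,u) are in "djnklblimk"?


Input: djnklblimk
Checking each character:
  'd' at position 0: consonant
  'j' at position 1: consonant
  'n' at position 2: consonant
  'k' at position 3: consonant
  'l' at position 4: consonant
  'b' at position 5: consonant
  'l' at position 6: consonant
  'i' at position 7: vowel (running total: 1)
  'm' at position 8: consonant
  'k' at position 9: consonant
Total vowels: 1

1


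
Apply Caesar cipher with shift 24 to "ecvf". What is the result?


Caesar cipher: shift "ecvf" by 24
  'e' (pos 4) + 24 = pos 2 = 'c'
  'c' (pos 2) + 24 = pos 0 = 'a'
  'v' (pos 21) + 24 = pos 19 = 't'
  'f' (pos 5) + 24 = pos 3 = 'd'
Result: catd

catd


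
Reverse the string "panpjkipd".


Input: panpjkipd
Reading characters right to left:
  Position 8: 'd'
  Position 7: 'p'
  Position 6: 'i'
  Position 5: 'k'
  Position 4: 'j'
  Position 3: 'p'
  Position 2: 'n'
  Position 1: 'a'
  Position 0: 'p'
Reversed: dpikjpnap

dpikjpnap


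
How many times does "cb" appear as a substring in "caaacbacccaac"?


Searching for "cb" in "caaacbacccaac"
Scanning each position:
  Position 0: "ca" => no
  Position 1: "aa" => no
  Position 2: "aa" => no
  Position 3: "ac" => no
  Position 4: "cb" => MATCH
  Position 5: "ba" => no
  Position 6: "ac" => no
  Position 7: "cc" => no
  Position 8: "cc" => no
  Position 9: "ca" => no
  Position 10: "aa" => no
  Position 11: "ac" => no
Total occurrences: 1

1


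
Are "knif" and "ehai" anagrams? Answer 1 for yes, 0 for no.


Strings: "knif", "ehai"
Sorted first:  fikn
Sorted second: aehi
Differ at position 0: 'f' vs 'a' => not anagrams

0


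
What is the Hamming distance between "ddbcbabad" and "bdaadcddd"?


Comparing "ddbcbabad" and "bdaadcddd" position by position:
  Position 0: 'd' vs 'b' => differ
  Position 1: 'd' vs 'd' => same
  Position 2: 'b' vs 'a' => differ
  Position 3: 'c' vs 'a' => differ
  Position 4: 'b' vs 'd' => differ
  Position 5: 'a' vs 'c' => differ
  Position 6: 'b' vs 'd' => differ
  Position 7: 'a' vs 'd' => differ
  Position 8: 'd' vs 'd' => same
Total differences (Hamming distance): 7

7


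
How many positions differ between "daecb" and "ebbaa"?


Comparing "daecb" and "ebbaa" position by position:
  Position 0: 'd' vs 'e' => DIFFER
  Position 1: 'a' vs 'b' => DIFFER
  Position 2: 'e' vs 'b' => DIFFER
  Position 3: 'c' vs 'a' => DIFFER
  Position 4: 'b' vs 'a' => DIFFER
Positions that differ: 5

5


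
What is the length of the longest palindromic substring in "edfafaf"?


Input: "edfafaf"
Checking substrings for palindromes:
  [2:7] "fafaf" (len 5) => palindrome
  [2:5] "faf" (len 3) => palindrome
  [3:6] "afa" (len 3) => palindrome
  [4:7] "faf" (len 3) => palindrome
Longest palindromic substring: "fafaf" with length 5

5


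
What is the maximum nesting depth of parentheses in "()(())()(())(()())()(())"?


Input: "()(())()(())(()())()(())"
Tracking depth:
  Position 0 '(': depth becomes 1
  Position 1 ')': depth becomes 0
  Position 2 '(': depth becomes 1
  Position 3 '(': depth becomes 2
  Position 4 ')': depth becomes 1
  Position 5 ')': depth becomes 0
  Position 6 '(': depth becomes 1
  Position 7 ')': depth becomes 0
  Position 8 '(': depth becomes 1
  Position 9 '(': depth becomes 2
  Position 10 ')': depth becomes 1
  Position 11 ')': depth becomes 0
  Position 12 '(': depth becomes 1
  Position 13 '(': depth becomes 2
  Position 14 ')': depth becomes 1
  Position 15 '(': depth becomes 2
  Position 16 ')': depth becomes 1
  Position 17 ')': depth becomes 0
  Position 18 '(': depth becomes 1
  Position 19 ')': depth becomes 0
  Position 20 '(': depth becomes 1
  Position 21 '(': depth becomes 2
  Position 22 ')': depth becomes 1
  Position 23 ')': depth becomes 0
Maximum depth reached: 2

2


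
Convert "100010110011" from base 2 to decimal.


Input: "100010110011" in base 2
Positional expansion:
  Digit '1' (value 1) x 2^11 = 2048
  Digit '0' (value 0) x 2^10 = 0
  Digit '0' (value 0) x 2^9 = 0
  Digit '0' (value 0) x 2^8 = 0
  Digit '1' (value 1) x 2^7 = 128
  Digit '0' (value 0) x 2^6 = 0
  Digit '1' (value 1) x 2^5 = 32
  Digit '1' (value 1) x 2^4 = 16
  Digit '0' (value 0) x 2^3 = 0
  Digit '0' (value 0) x 2^2 = 0
  Digit '1' (value 1) x 2^1 = 2
  Digit '1' (value 1) x 2^0 = 1
Sum = 2227

2227


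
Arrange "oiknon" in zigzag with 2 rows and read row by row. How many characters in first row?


Zigzag "oiknon" into 2 rows:
Placing characters:
  'o' => row 0
  'i' => row 1
  'k' => row 0
  'n' => row 1
  'o' => row 0
  'n' => row 1
Rows:
  Row 0: "oko"
  Row 1: "inn"
First row length: 3

3


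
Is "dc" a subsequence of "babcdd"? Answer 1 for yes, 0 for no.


Check if "dc" is a subsequence of "babcdd"
Greedy scan:
  Position 0 ('b'): no match needed
  Position 1 ('a'): no match needed
  Position 2 ('b'): no match needed
  Position 3 ('c'): no match needed
  Position 4 ('d'): matches sub[0] = 'd'
  Position 5 ('d'): no match needed
Only matched 1/2 characters => not a subsequence

0


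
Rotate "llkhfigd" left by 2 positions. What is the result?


Input: "llkhfigd", rotate left by 2
First 2 characters: "ll"
Remaining characters: "khfigd"
Concatenate remaining + first: "khfigd" + "ll" = "khfigdll"

khfigdll


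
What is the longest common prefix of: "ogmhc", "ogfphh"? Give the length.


Words: ogmhc, ogfphh
  Position 0: all 'o' => match
  Position 1: all 'g' => match
  Position 2: ('m', 'f') => mismatch, stop
LCP = "og" (length 2)

2


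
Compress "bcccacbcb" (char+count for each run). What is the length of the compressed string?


Input: bcccacbcb
Runs:
  'b' x 1 => "b1"
  'c' x 3 => "c3"
  'a' x 1 => "a1"
  'c' x 1 => "c1"
  'b' x 1 => "b1"
  'c' x 1 => "c1"
  'b' x 1 => "b1"
Compressed: "b1c3a1c1b1c1b1"
Compressed length: 14

14


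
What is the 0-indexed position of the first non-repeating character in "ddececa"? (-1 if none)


Input: ddececa
Character frequencies:
  'a': 1
  'c': 2
  'd': 2
  'e': 2
Scanning left to right for freq == 1:
  Position 0 ('d'): freq=2, skip
  Position 1 ('d'): freq=2, skip
  Position 2 ('e'): freq=2, skip
  Position 3 ('c'): freq=2, skip
  Position 4 ('e'): freq=2, skip
  Position 5 ('c'): freq=2, skip
  Position 6 ('a'): unique! => answer = 6

6


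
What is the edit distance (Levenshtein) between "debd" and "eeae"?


Computing edit distance: "debd" -> "eeae"
DP table:
           e    e    a    e
      0    1    2    3    4
  d   1    1    2    3    4
  e   2    1    1    2    3
  b   3    2    2    2    3
  d   4    3    3    3    3
Edit distance = dp[4][4] = 3

3


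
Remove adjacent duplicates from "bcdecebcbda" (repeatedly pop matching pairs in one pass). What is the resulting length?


Input: bcdecebcbda
Stack-based adjacent duplicate removal:
  Read 'b': push. Stack: b
  Read 'c': push. Stack: bc
  Read 'd': push. Stack: bcd
  Read 'e': push. Stack: bcde
  Read 'c': push. Stack: bcdec
  Read 'e': push. Stack: bcdece
  Read 'b': push. Stack: bcdeceb
  Read 'c': push. Stack: bcdecebc
  Read 'b': push. Stack: bcdecebcb
  Read 'd': push. Stack: bcdecebcbd
  Read 'a': push. Stack: bcdecebcbda
Final stack: "bcdecebcbda" (length 11)

11


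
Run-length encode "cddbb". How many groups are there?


Input: cddbb
Scanning for consecutive runs:
  Group 1: 'c' x 1 (positions 0-0)
  Group 2: 'd' x 2 (positions 1-2)
  Group 3: 'b' x 2 (positions 3-4)
Total groups: 3

3


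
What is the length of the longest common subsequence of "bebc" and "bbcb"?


LCS of "bebc" and "bbcb"
DP table:
           b    b    c    b
      0    0    0    0    0
  b   0    1    1    1    1
  e   0    1    1    1    1
  b   0    1    2    2    2
  c   0    1    2    3    3
LCS length = dp[4][4] = 3

3


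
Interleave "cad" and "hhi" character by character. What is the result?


Interleaving "cad" and "hhi":
  Position 0: 'c' from first, 'h' from second => "ch"
  Position 1: 'a' from first, 'h' from second => "ah"
  Position 2: 'd' from first, 'i' from second => "di"
Result: chahdi

chahdi


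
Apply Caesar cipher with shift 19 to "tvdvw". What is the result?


Caesar cipher: shift "tvdvw" by 19
  't' (pos 19) + 19 = pos 12 = 'm'
  'v' (pos 21) + 19 = pos 14 = 'o'
  'd' (pos 3) + 19 = pos 22 = 'w'
  'v' (pos 21) + 19 = pos 14 = 'o'
  'w' (pos 22) + 19 = pos 15 = 'p'
Result: mowop

mowop


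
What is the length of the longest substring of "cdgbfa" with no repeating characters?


Input: "cdgbfa"
Sliding window (track last position of each char):
  Position 0 ('c'): window [0,0] length 1 -- new best
  Position 1 ('d'): window [0,1] length 2 -- new best
  Position 2 ('g'): window [0,2] length 3 -- new best
  Position 3 ('b'): window [0,3] length 4 -- new best
  Position 4 ('f'): window [0,4] length 5 -- new best
  Position 5 ('a'): window [0,5] length 6 -- new best
Longest substring with no repeats: "cdgbfa" with length 6

6


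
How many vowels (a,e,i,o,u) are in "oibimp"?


Input: oibimp
Checking each character:
  'o' at position 0: vowel (running total: 1)
  'i' at position 1: vowel (running total: 2)
  'b' at position 2: consonant
  'i' at position 3: vowel (running total: 3)
  'm' at position 4: consonant
  'p' at position 5: consonant
Total vowels: 3

3


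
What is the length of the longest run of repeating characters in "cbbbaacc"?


Input: "cbbbaacc"
Scanning for longest run:
  Position 1 ('b'): new char, reset run to 1
  Position 2 ('b'): continues run of 'b', length=2
  Position 3 ('b'): continues run of 'b', length=3
  Position 4 ('a'): new char, reset run to 1
  Position 5 ('a'): continues run of 'a', length=2
  Position 6 ('c'): new char, reset run to 1
  Position 7 ('c'): continues run of 'c', length=2
Longest run: 'b' with length 3

3


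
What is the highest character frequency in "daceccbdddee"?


Input: daceccbdddee
Character counts:
  'a': 1
  'b': 1
  'c': 3
  'd': 4
  'e': 3
Maximum frequency: 4

4


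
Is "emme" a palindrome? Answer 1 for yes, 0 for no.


Input: emme
Reversed: emme
  Compare pos 0 ('e') with pos 3 ('e'): match
  Compare pos 1 ('m') with pos 2 ('m'): match
Result: palindrome

1


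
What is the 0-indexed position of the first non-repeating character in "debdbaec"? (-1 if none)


Input: debdbaec
Character frequencies:
  'a': 1
  'b': 2
  'c': 1
  'd': 2
  'e': 2
Scanning left to right for freq == 1:
  Position 0 ('d'): freq=2, skip
  Position 1 ('e'): freq=2, skip
  Position 2 ('b'): freq=2, skip
  Position 3 ('d'): freq=2, skip
  Position 4 ('b'): freq=2, skip
  Position 5 ('a'): unique! => answer = 5

5


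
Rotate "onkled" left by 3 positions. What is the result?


Input: "onkled", rotate left by 3
First 3 characters: "onk"
Remaining characters: "led"
Concatenate remaining + first: "led" + "onk" = "ledonk"

ledonk


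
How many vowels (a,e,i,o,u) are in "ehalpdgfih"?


Input: ehalpdgfih
Checking each character:
  'e' at position 0: vowel (running total: 1)
  'h' at position 1: consonant
  'a' at position 2: vowel (running total: 2)
  'l' at position 3: consonant
  'p' at position 4: consonant
  'd' at position 5: consonant
  'g' at position 6: consonant
  'f' at position 7: consonant
  'i' at position 8: vowel (running total: 3)
  'h' at position 9: consonant
Total vowels: 3

3


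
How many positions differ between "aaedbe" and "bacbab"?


Comparing "aaedbe" and "bacbab" position by position:
  Position 0: 'a' vs 'b' => DIFFER
  Position 1: 'a' vs 'a' => same
  Position 2: 'e' vs 'c' => DIFFER
  Position 3: 'd' vs 'b' => DIFFER
  Position 4: 'b' vs 'a' => DIFFER
  Position 5: 'e' vs 'b' => DIFFER
Positions that differ: 5

5
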